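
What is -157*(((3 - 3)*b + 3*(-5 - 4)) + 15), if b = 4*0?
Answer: 1884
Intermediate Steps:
b = 0
-157*(((3 - 3)*b + 3*(-5 - 4)) + 15) = -157*(((3 - 3)*0 + 3*(-5 - 4)) + 15) = -157*((0*0 + 3*(-9)) + 15) = -157*((0 - 27) + 15) = -157*(-27 + 15) = -157*(-12) = 1884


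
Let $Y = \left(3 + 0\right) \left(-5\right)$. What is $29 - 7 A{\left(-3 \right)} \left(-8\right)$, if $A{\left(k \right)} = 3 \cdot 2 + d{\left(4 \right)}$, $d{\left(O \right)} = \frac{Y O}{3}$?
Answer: $-22736$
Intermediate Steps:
$Y = -15$ ($Y = 3 \left(-5\right) = -15$)
$d{\left(O \right)} = - 5 O$ ($d{\left(O \right)} = \frac{\left(-15\right) O}{3} = - 15 O \frac{1}{3} = - 5 O$)
$A{\left(k \right)} = -14$ ($A{\left(k \right)} = 3 \cdot 2 - 20 = 6 - 20 = -14$)
$29 - 7 A{\left(-3 \right)} \left(-8\right) = 29 \left(-7\right) \left(-14\right) \left(-8\right) = 29 \cdot 98 \left(-8\right) = 29 \left(-784\right) = -22736$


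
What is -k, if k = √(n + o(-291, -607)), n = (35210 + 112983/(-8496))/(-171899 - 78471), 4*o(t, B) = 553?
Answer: -√4339646952804157290/177261960 ≈ -11.752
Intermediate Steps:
o(t, B) = 553/4 (o(t, B) = (¼)*553 = 553/4)
n = -99677059/709047840 (n = (35210 + 112983*(-1/8496))/(-250370) = (35210 - 37661/2832)*(-1/250370) = (99677059/2832)*(-1/250370) = -99677059/709047840 ≈ -0.14058)
k = √4339646952804157290/177261960 (k = √(-99677059/709047840 + 553/4) = √(97926186821/709047840) = √4339646952804157290/177261960 ≈ 11.752)
-k = -√4339646952804157290/177261960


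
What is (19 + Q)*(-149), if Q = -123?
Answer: 15496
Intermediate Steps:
(19 + Q)*(-149) = (19 - 123)*(-149) = -104*(-149) = 15496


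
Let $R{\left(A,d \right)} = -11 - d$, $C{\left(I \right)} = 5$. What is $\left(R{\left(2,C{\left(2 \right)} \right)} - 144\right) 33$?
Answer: $-5280$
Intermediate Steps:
$\left(R{\left(2,C{\left(2 \right)} \right)} - 144\right) 33 = \left(\left(-11 - 5\right) - 144\right) 33 = \left(-16 - 144\right) 33 = \left(-160\right) 33 = -5280$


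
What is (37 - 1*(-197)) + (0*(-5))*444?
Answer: 234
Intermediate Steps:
(37 - 1*(-197)) + (0*(-5))*444 = (37 + 197) + 0*444 = 234 + 0 = 234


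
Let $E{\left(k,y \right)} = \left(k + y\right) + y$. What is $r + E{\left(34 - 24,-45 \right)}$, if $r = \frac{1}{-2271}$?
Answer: $- \frac{181681}{2271} \approx -80.0$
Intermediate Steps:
$E{\left(k,y \right)} = k + 2 y$
$r = - \frac{1}{2271} \approx -0.00044033$
$r + E{\left(34 - 24,-45 \right)} = - \frac{1}{2271} + \left(\left(34 - 24\right) + 2 \left(-45\right)\right) = - \frac{1}{2271} + \left(\left(34 - 24\right) - 90\right) = - \frac{1}{2271} + \left(10 - 90\right) = - \frac{1}{2271} - 80 = - \frac{181681}{2271}$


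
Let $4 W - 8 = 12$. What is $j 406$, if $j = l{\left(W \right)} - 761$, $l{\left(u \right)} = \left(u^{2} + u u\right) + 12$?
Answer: $-283794$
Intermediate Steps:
$W = 5$ ($W = 2 + \frac{1}{4} \cdot 12 = 2 + 3 = 5$)
$l{\left(u \right)} = 12 + 2 u^{2}$ ($l{\left(u \right)} = \left(u^{2} + u^{2}\right) + 12 = 2 u^{2} + 12 = 12 + 2 u^{2}$)
$j = -699$ ($j = \left(12 + 2 \cdot 5^{2}\right) - 761 = \left(12 + 2 \cdot 25\right) - 761 = \left(12 + 50\right) - 761 = 62 - 761 = -699$)
$j 406 = \left(-699\right) 406 = -283794$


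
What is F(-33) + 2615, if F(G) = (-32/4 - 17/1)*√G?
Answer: 2615 - 25*I*√33 ≈ 2615.0 - 143.61*I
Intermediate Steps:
F(G) = -25*√G (F(G) = (-32*¼ - 17*1)*√G = (-8 - 17)*√G = -25*√G)
F(-33) + 2615 = -25*I*√33 + 2615 = 2615 - 25*I*√33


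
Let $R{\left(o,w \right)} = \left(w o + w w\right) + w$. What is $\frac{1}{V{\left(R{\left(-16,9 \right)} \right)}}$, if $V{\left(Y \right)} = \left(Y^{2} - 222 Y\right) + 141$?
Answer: $\frac{1}{15045} \approx 6.6467 \cdot 10^{-5}$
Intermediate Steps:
$R{\left(o,w \right)} = w + w^{2} + o w$ ($R{\left(o,w \right)} = \left(o w + w^{2}\right) + w = \left(w^{2} + o w\right) + w = w + w^{2} + o w$)
$V{\left(Y \right)} = 141 + Y^{2} - 222 Y$
$\frac{1}{V{\left(R{\left(-16,9 \right)} \right)}} = \frac{1}{141 + \left(9 \left(1 - 16 + 9\right)\right)^{2} - 222 \cdot 9 \left(1 - 16 + 9\right)} = \frac{1}{141 + \left(9 \left(-6\right)\right)^{2} - 222 \cdot 9 \left(-6\right)} = \frac{1}{141 + \left(-54\right)^{2} - -11988} = \frac{1}{141 + 2916 + 11988} = \frac{1}{15045}$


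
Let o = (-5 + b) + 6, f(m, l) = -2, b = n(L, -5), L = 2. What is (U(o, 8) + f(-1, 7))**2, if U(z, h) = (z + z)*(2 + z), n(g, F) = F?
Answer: 196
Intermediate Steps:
b = -5
o = -4 (o = (-5 - 5) + 6 = -10 + 6 = -4)
U(z, h) = 2*z*(2 + z) (U(z, h) = (2*z)*(2 + z) = 2*z*(2 + z))
(U(o, 8) + f(-1, 7))**2 = (2*(-4)*(2 - 4) - 2)**2 = (2*(-4)*(-2) - 2)**2 = (16 - 2)**2 = 14**2 = 196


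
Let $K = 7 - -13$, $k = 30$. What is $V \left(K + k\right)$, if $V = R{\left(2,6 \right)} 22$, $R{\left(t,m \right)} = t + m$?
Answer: $8800$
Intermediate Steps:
$R{\left(t,m \right)} = m + t$
$V = 176$ ($V = \left(6 + 2\right) 22 = 8 \cdot 22 = 176$)
$K = 20$ ($K = 7 + 13 = 20$)
$V \left(K + k\right) = 176 \left(20 + 30\right) = 176 \cdot 50 = 8800$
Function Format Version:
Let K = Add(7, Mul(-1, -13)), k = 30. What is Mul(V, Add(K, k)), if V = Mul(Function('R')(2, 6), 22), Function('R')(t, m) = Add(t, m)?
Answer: 8800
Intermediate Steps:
Function('R')(t, m) = Add(m, t)
V = 176 (V = Mul(Add(6, 2), 22) = Mul(8, 22) = 176)
K = 20 (K = Add(7, 13) = 20)
Mul(V, Add(K, k)) = Mul(176, Add(20, 30)) = Mul(176, 50) = 8800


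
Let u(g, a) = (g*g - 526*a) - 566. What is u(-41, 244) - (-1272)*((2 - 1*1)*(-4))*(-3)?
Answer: -111965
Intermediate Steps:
u(g, a) = -566 + g² - 526*a (u(g, a) = (g² - 526*a) - 566 = -566 + g² - 526*a)
u(-41, 244) - (-1272)*((2 - 1*1)*(-4))*(-3) = (-566 + (-41)² - 526*244) - (-1272)*((2 - 1*1)*(-4))*(-3) = (-566 + 1681 - 128344) - (-1272)*((2 - 1)*(-4))*(-3) = -127229 - (-1272)*(1*(-4))*(-3) = -127229 - (-1272)*(-4*(-3)) = -127229 - (-1272)*12 = -127229 - 1*(-15264) = -127229 + 15264 = -111965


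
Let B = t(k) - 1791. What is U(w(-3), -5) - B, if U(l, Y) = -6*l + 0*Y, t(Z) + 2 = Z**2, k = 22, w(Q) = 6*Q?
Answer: 1417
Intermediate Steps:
t(Z) = -2 + Z**2
U(l, Y) = -6*l (U(l, Y) = -6*l + 0 = -6*l)
B = -1309 (B = (-2 + 22**2) - 1791 = (-2 + 484) - 1791 = 482 - 1791 = -1309)
U(w(-3), -5) - B = -36*(-3) - 1*(-1309) = -6*(-18) + 1309 = 108 + 1309 = 1417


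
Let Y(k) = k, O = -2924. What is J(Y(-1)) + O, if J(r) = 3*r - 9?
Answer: -2936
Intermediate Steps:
J(r) = -9 + 3*r
J(Y(-1)) + O = (-9 + 3*(-1)) - 2924 = (-9 - 3) - 2924 = -12 - 2924 = -2936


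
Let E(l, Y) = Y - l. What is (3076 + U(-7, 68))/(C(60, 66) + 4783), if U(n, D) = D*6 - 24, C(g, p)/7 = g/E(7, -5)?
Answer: 865/1187 ≈ 0.72873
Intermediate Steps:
C(g, p) = -7*g/12 (C(g, p) = 7*(g/(-5 - 1*7)) = 7*(g/(-5 - 7)) = 7*(g/(-12)) = 7*(g*(-1/12)) = 7*(-g/12) = -7*g/12)
U(n, D) = -24 + 6*D (U(n, D) = 6*D - 24 = -24 + 6*D)
(3076 + U(-7, 68))/(C(60, 66) + 4783) = (3076 + (-24 + 6*68))/(-7/12*60 + 4783) = (3076 + (-24 + 408))/(-35 + 4783) = (3076 + 384)/4748 = 3460*(1/4748) = 865/1187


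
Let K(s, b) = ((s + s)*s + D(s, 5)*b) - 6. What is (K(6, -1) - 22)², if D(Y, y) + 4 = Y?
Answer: 1764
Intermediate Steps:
D(Y, y) = -4 + Y
K(s, b) = -6 + 2*s² + b*(-4 + s) (K(s, b) = ((s + s)*s + (-4 + s)*b) - 6 = ((2*s)*s + b*(-4 + s)) - 6 = (2*s² + b*(-4 + s)) - 6 = -6 + 2*s² + b*(-4 + s))
(K(6, -1) - 22)² = ((-6 + 2*6² - (-4 + 6)) - 22)² = ((-6 + 2*36 - 1*2) - 22)² = ((-6 + 72 - 2) - 22)² = (64 - 22)² = 42² = 1764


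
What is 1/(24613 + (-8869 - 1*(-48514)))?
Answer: 1/64258 ≈ 1.5562e-5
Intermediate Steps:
1/(24613 + (-8869 - 1*(-48514))) = 1/(24613 + (-8869 + 48514)) = 1/(24613 + 39645) = 1/64258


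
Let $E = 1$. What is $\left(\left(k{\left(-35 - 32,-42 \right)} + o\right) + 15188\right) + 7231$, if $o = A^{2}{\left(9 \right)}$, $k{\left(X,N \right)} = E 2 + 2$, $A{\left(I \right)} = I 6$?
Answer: $25339$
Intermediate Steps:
$A{\left(I \right)} = 6 I$
$k{\left(X,N \right)} = 4$ ($k{\left(X,N \right)} = 1 \cdot 2 + 2 = 2 + 2 = 4$)
$o = 2916$ ($o = \left(6 \cdot 9\right)^{2} = 54^{2} = 2916$)
$\left(\left(k{\left(-35 - 32,-42 \right)} + o\right) + 15188\right) + 7231 = \left(\left(4 + 2916\right) + 15188\right) + 7231 = \left(2920 + 15188\right) + 7231 = 18108 + 7231 = 25339$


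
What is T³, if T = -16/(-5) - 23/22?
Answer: 13312053/1331000 ≈ 10.002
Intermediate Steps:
T = 237/110 (T = -16*(-⅕) - 23*1/22 = 16/5 - 23/22 = 237/110 ≈ 2.1545)
T³ = (237/110)³ = 13312053/1331000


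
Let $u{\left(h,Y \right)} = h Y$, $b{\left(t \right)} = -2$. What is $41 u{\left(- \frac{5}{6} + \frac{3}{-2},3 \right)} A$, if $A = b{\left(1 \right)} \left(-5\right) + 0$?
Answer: $-2870$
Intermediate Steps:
$u{\left(h,Y \right)} = Y h$
$A = 10$ ($A = \left(-2\right) \left(-5\right) + 0 = 10 + 0 = 10$)
$41 u{\left(- \frac{5}{6} + \frac{3}{-2},3 \right)} A = 41 \cdot 3 \left(- \frac{5}{6} + \frac{3}{-2}\right) 10 = 41 \cdot 3 \left(\left(-5\right) \frac{1}{6} + 3 \left(- \frac{1}{2}\right)\right) 10 = 41 \cdot 3 \left(- \frac{5}{6} - \frac{3}{2}\right) 10 = 41 \cdot 3 \left(- \frac{7}{3}\right) 10 = 41 \left(-7\right) 10 = \left(-287\right) 10 = -2870$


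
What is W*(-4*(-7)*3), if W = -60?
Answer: -5040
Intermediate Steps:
W*(-4*(-7)*3) = -60*(-4*(-7))*3 = -1680*3 = -60*84 = -5040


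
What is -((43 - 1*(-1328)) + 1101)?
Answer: -2472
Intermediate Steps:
-((43 - 1*(-1328)) + 1101) = -((43 + 1328) + 1101) = -(1371 + 1101) = -1*2472 = -2472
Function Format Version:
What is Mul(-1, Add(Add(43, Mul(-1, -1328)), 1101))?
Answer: -2472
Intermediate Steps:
Mul(-1, Add(Add(43, Mul(-1, -1328)), 1101)) = Mul(-1, Add(Add(43, 1328), 1101)) = Mul(-1, Add(1371, 1101)) = Mul(-1, 2472) = -2472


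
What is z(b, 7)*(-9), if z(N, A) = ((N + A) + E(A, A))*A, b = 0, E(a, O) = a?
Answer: -882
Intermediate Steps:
z(N, A) = A*(N + 2*A) (z(N, A) = ((N + A) + A)*A = ((A + N) + A)*A = (N + 2*A)*A = A*(N + 2*A))
z(b, 7)*(-9) = (7*(0 + 2*7))*(-9) = (7*(0 + 14))*(-9) = (7*14)*(-9) = 98*(-9) = -882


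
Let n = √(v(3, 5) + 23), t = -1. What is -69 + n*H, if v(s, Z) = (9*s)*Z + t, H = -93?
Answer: -69 - 93*√157 ≈ -1234.3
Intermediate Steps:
v(s, Z) = -1 + 9*Z*s (v(s, Z) = (9*s)*Z - 1 = 9*Z*s - 1 = -1 + 9*Z*s)
n = √157 (n = √((-1 + 9*5*3) + 23) = √((-1 + 135) + 23) = √(134 + 23) = √157 ≈ 12.530)
-69 + n*H = -69 + √157*(-93) = -69 - 93*√157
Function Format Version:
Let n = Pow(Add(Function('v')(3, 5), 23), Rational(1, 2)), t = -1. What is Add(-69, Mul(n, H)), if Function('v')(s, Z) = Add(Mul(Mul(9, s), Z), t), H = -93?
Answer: Add(-69, Mul(-93, Pow(157, Rational(1, 2)))) ≈ -1234.3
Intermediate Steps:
Function('v')(s, Z) = Add(-1, Mul(9, Z, s)) (Function('v')(s, Z) = Add(Mul(Mul(9, s), Z), -1) = Add(Mul(9, Z, s), -1) = Add(-1, Mul(9, Z, s)))
n = Pow(157, Rational(1, 2)) (n = Pow(Add(Add(-1, Mul(9, 5, 3)), 23), Rational(1, 2)) = Pow(Add(Add(-1, 135), 23), Rational(1, 2)) = Pow(Add(134, 23), Rational(1, 2)) = Pow(157, Rational(1, 2)) ≈ 12.530)
Add(-69, Mul(n, H)) = Add(-69, Mul(Pow(157, Rational(1, 2)), -93)) = Add(-69, Mul(-93, Pow(157, Rational(1, 2))))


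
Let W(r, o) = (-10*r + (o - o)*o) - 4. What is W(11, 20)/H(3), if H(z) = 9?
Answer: -38/3 ≈ -12.667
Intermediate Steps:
W(r, o) = -4 - 10*r (W(r, o) = (-10*r + 0*o) - 4 = (-10*r + 0) - 4 = -10*r - 4 = -4 - 10*r)
W(11, 20)/H(3) = (-4 - 10*11)/9 = (-4 - 110)*(⅑) = -114*⅑ = -38/3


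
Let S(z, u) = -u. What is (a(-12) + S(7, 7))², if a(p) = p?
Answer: 361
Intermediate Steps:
(a(-12) + S(7, 7))² = (-12 - 1*7)² = (-12 - 7)² = (-19)² = 361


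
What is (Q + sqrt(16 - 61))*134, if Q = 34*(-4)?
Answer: -18224 + 402*I*sqrt(5) ≈ -18224.0 + 898.9*I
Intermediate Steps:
Q = -136
(Q + sqrt(16 - 61))*134 = (-136 + sqrt(16 - 61))*134 = (-136 + sqrt(-45))*134 = (-136 + 3*I*sqrt(5))*134 = -18224 + 402*I*sqrt(5)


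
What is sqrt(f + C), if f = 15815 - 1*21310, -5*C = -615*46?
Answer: sqrt(163) ≈ 12.767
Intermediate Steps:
C = 5658 (C = -(-123)*46 = -1/5*(-28290) = 5658)
f = -5495 (f = 15815 - 21310 = -5495)
sqrt(f + C) = sqrt(-5495 + 5658) = sqrt(163)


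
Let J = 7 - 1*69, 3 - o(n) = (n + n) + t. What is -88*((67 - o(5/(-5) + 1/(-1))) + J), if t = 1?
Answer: 88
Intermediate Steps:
o(n) = 2 - 2*n (o(n) = 3 - ((n + n) + 1) = 3 - (2*n + 1) = 3 - (1 + 2*n) = 3 + (-1 - 2*n) = 2 - 2*n)
J = -62 (J = 7 - 69 = -62)
-88*((67 - o(5/(-5) + 1/(-1))) + J) = -88*((67 - (2 - 2*(5/(-5) + 1/(-1)))) - 62) = -88*((67 - (2 - 2*(5*(-⅕) + 1*(-1)))) - 62) = -88*((67 - (2 - 2*(-1 - 1))) - 62) = -88*((67 - (2 - 2*(-2))) - 62) = -88*((67 - (2 + 4)) - 62) = -88*((67 - 1*6) - 62) = -88*((67 - 6) - 62) = -88*(61 - 62) = -88*(-1) = 88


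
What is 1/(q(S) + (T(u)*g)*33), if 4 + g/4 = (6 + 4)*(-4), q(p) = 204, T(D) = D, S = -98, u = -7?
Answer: 1/40860 ≈ 2.4474e-5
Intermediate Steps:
g = -176 (g = -16 + 4*((6 + 4)*(-4)) = -16 + 4*(10*(-4)) = -16 + 4*(-40) = -16 - 160 = -176)
1/(q(S) + (T(u)*g)*33) = 1/(204 - 7*(-176)*33) = 1/(204 + 1232*33) = 1/(204 + 40656) = 1/40860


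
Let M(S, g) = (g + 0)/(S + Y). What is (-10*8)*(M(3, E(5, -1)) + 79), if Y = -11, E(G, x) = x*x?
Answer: -6310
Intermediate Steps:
E(G, x) = x²
M(S, g) = g/(-11 + S) (M(S, g) = (g + 0)/(S - 11) = g/(-11 + S))
(-10*8)*(M(3, E(5, -1)) + 79) = (-10*8)*((-1)²/(-11 + 3) + 79) = -80*(1/(-8) + 79) = -80*(1*(-⅛) + 79) = -80*(-⅛ + 79) = -80*631/8 = -6310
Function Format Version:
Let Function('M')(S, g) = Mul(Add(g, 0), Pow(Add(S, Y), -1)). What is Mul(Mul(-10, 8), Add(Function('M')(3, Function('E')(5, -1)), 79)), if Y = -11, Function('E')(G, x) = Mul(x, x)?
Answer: -6310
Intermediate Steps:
Function('E')(G, x) = Pow(x, 2)
Function('M')(S, g) = Mul(g, Pow(Add(-11, S), -1)) (Function('M')(S, g) = Mul(Add(g, 0), Pow(Add(S, -11), -1)) = Mul(g, Pow(Add(-11, S), -1)))
Mul(Mul(-10, 8), Add(Function('M')(3, Function('E')(5, -1)), 79)) = Mul(Mul(-10, 8), Add(Mul(Pow(-1, 2), Pow(Add(-11, 3), -1)), 79)) = Mul(-80, Add(Mul(1, Pow(-8, -1)), 79)) = Mul(-80, Add(Mul(1, Rational(-1, 8)), 79)) = Mul(-80, Add(Rational(-1, 8), 79)) = Mul(-80, Rational(631, 8)) = -6310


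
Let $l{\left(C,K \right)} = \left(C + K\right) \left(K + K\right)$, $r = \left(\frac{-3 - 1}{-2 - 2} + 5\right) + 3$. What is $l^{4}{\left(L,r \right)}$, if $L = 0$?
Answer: $688747536$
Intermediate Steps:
$r = 9$ ($r = \left(- \frac{4}{-4} + 5\right) + 3 = \left(\left(-4\right) \left(- \frac{1}{4}\right) + 5\right) + 3 = \left(1 + 5\right) + 3 = 6 + 3 = 9$)
$l{\left(C,K \right)} = 2 K \left(C + K\right)$ ($l{\left(C,K \right)} = \left(C + K\right) 2 K = 2 K \left(C + K\right)$)
$l^{4}{\left(L,r \right)} = \left(2 \cdot 9 \left(0 + 9\right)\right)^{4} = \left(2 \cdot 9 \cdot 9\right)^{4} = 162^{4} = 688747536$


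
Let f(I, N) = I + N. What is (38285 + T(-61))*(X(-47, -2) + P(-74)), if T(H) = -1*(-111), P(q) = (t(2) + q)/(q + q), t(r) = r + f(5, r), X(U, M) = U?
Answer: -66146709/37 ≈ -1.7877e+6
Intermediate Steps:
t(r) = 5 + 2*r (t(r) = r + (5 + r) = 5 + 2*r)
P(q) = (9 + q)/(2*q) (P(q) = ((5 + 2*2) + q)/(q + q) = ((5 + 4) + q)/((2*q)) = (9 + q)*(1/(2*q)) = (9 + q)/(2*q))
T(H) = 111
(38285 + T(-61))*(X(-47, -2) + P(-74)) = (38285 + 111)*(-47 + (½)*(9 - 74)/(-74)) = 38396*(-47 + (½)*(-1/74)*(-65)) = 38396*(-47 + 65/148) = 38396*(-6891/148) = -66146709/37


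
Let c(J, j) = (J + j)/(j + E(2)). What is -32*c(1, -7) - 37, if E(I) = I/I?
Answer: -69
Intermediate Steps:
E(I) = 1
c(J, j) = (J + j)/(1 + j) (c(J, j) = (J + j)/(j + 1) = (J + j)/(1 + j))
-32*c(1, -7) - 37 = -32*(1 - 7)/(1 - 7) - 37 = -32*(-6)/(-6) - 37 = -(-16)*(-6)/3 - 37 = -32*1 - 37 = -32 - 37 = -69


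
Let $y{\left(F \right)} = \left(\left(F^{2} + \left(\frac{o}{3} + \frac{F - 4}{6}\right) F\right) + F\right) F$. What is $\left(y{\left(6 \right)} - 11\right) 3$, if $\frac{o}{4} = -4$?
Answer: $183$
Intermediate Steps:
$o = -16$ ($o = 4 \left(-4\right) = -16$)
$y{\left(F \right)} = F \left(F + F^{2} + F \left(-6 + \frac{F}{6}\right)\right)$ ($y{\left(F \right)} = \left(\left(F^{2} + \left(- \frac{16}{3} + \frac{F - 4}{6}\right) F\right) + F\right) F = \left(\left(F^{2} + \left(\left(-16\right) \frac{1}{3} + \left(-4 + F\right) \frac{1}{6}\right) F\right) + F\right) F = \left(\left(F^{2} + \left(- \frac{16}{3} + \left(- \frac{2}{3} + \frac{F}{6}\right)\right) F\right) + F\right) F = \left(\left(F^{2} + \left(-6 + \frac{F}{6}\right) F\right) + F\right) F = \left(\left(F^{2} + F \left(-6 + \frac{F}{6}\right)\right) + F\right) F = \left(F + F^{2} + F \left(-6 + \frac{F}{6}\right)\right) F = F \left(F + F^{2} + F \left(-6 + \frac{F}{6}\right)\right)$)
$\left(y{\left(6 \right)} - 11\right) 3 = \left(\frac{6^{2} \left(-30 + 7 \cdot 6\right)}{6} - 11\right) 3 = \left(\frac{1}{6} \cdot 36 \left(-30 + 42\right) - 11\right) 3 = \left(\frac{1}{6} \cdot 36 \cdot 12 - 11\right) 3 = \left(72 - 11\right) 3 = 61 \cdot 3 = 183$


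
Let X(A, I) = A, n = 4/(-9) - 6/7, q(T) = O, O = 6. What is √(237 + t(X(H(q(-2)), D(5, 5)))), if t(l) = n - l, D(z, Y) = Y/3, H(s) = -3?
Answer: √105266/21 ≈ 15.450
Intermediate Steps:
q(T) = 6
D(z, Y) = Y/3 (D(z, Y) = Y*(⅓) = Y/3)
n = -82/63 (n = 4*(-⅑) - 6*⅐ = -4/9 - 6/7 = -82/63 ≈ -1.3016)
t(l) = -82/63 - l
√(237 + t(X(H(q(-2)), D(5, 5)))) = √(237 + (-82/63 - 1*(-3))) = √(237 + (-82/63 + 3)) = √(237 + 107/63) = √(15038/63) = √105266/21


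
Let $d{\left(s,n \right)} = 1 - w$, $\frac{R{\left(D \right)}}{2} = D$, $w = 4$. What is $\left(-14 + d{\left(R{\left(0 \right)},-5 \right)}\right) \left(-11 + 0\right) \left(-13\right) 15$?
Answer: $-36465$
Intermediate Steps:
$R{\left(D \right)} = 2 D$
$d{\left(s,n \right)} = -3$ ($d{\left(s,n \right)} = 1 - 4 = -3$)
$\left(-14 + d{\left(R{\left(0 \right)},-5 \right)}\right) \left(-11 + 0\right) \left(-13\right) 15 = \left(-14 - 3\right) \left(-11 + 0\right) \left(-13\right) 15 = \left(-17\right) \left(-11\right) \left(-13\right) 15 = 187 \left(-13\right) 15 = \left(-2431\right) 15 = -36465$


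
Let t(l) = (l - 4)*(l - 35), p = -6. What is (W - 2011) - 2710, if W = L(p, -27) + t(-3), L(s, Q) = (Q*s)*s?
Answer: -5427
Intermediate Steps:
t(l) = (-35 + l)*(-4 + l) (t(l) = (-4 + l)*(-35 + l) = (-35 + l)*(-4 + l))
L(s, Q) = Q*s²
W = -706 (W = -27*(-6)² + (140 + (-3)² - 39*(-3)) = -27*36 + (140 + 9 + 117) = -972 + 266 = -706)
(W - 2011) - 2710 = (-706 - 2011) - 2710 = -2717 - 2710 = -5427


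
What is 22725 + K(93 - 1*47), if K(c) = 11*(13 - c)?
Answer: 22362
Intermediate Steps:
K(c) = 143 - 11*c
22725 + K(93 - 1*47) = 22725 + (143 - 11*(93 - 1*47)) = 22725 + (143 - 11*(93 - 47)) = 22725 + (143 - 11*46) = 22725 + (143 - 506) = 22725 - 363 = 22362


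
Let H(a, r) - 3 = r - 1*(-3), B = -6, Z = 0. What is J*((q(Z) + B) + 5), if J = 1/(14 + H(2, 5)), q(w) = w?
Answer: -1/25 ≈ -0.040000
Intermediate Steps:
H(a, r) = 6 + r (H(a, r) = 3 + (r - 1*(-3)) = 3 + (r + 3) = 3 + (3 + r) = 6 + r)
J = 1/25 (J = 1/(14 + (6 + 5)) = 1/(14 + 11) = 1/25 ≈ 0.040000)
J*((q(Z) + B) + 5) = ((0 - 6) + 5)/25 = (-6 + 5)/25 = (1/25)*(-1) = -1/25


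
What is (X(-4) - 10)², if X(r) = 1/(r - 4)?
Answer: 6561/64 ≈ 102.52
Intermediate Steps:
X(r) = 1/(-4 + r)
(X(-4) - 10)² = (1/(-4 - 4) - 10)² = (1/(-8) - 10)² = (-⅛ - 10)² = (-81/8)² = 6561/64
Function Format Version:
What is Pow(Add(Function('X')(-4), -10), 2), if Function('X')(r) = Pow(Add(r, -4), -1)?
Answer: Rational(6561, 64) ≈ 102.52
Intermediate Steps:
Function('X')(r) = Pow(Add(-4, r), -1)
Pow(Add(Function('X')(-4), -10), 2) = Pow(Add(Pow(Add(-4, -4), -1), -10), 2) = Pow(Add(Pow(-8, -1), -10), 2) = Pow(Add(Rational(-1, 8), -10), 2) = Pow(Rational(-81, 8), 2) = Rational(6561, 64)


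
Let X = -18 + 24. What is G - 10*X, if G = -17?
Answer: -77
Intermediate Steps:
X = 6
G - 10*X = -17 - 10*6 = -17 - 60 = -77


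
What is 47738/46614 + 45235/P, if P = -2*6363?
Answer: -250178417/98868294 ≈ -2.5304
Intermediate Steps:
P = -12726
47738/46614 + 45235/P = 47738/46614 + 45235/(-12726) = 47738*(1/46614) + 45235*(-1/12726) = 23869/23307 - 45235/12726 = -250178417/98868294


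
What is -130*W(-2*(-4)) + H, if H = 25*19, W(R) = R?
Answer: -565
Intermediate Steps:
H = 475
-130*W(-2*(-4)) + H = -(-260)*(-4) + 475 = -130*8 + 475 = -1040 + 475 = -565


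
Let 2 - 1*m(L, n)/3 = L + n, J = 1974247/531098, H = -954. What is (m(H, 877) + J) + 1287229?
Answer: 683772591915/531098 ≈ 1.2875e+6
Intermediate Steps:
J = 1974247/531098 (J = 1974247*(1/531098) = 1974247/531098 ≈ 3.7173)
m(L, n) = 6 - 3*L - 3*n (m(L, n) = 6 - 3*(L + n) = 6 + (-3*L - 3*n) = 6 - 3*L - 3*n)
(m(H, 877) + J) + 1287229 = ((6 - 3*(-954) - 3*877) + 1974247/531098) + 1287229 = ((6 + 2862 - 2631) + 1974247/531098) + 1287229 = (237 + 1974247/531098) + 1287229 = 127844473/531098 + 1287229 = 683772591915/531098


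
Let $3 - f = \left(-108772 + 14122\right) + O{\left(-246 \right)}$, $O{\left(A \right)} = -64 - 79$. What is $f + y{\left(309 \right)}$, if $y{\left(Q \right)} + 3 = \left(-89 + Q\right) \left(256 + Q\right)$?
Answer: $219093$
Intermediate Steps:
$O{\left(A \right)} = -143$ ($O{\left(A \right)} = -64 - 79 = -143$)
$y{\left(Q \right)} = -3 + \left(-89 + Q\right) \left(256 + Q\right)$
$f = 94796$ ($f = 3 - \left(\left(-108772 + 14122\right) - 143\right) = 3 - \left(-94650 - 143\right) = 3 - -94793 = 3 + 94793 = 94796$)
$f + y{\left(309 \right)} = 94796 + \left(-22787 + 309^{2} + 167 \cdot 309\right) = 94796 + \left(-22787 + 95481 + 51603\right) = 94796 + 124297 = 219093$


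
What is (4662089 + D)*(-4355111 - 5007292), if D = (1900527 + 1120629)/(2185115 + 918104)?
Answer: -135450436066960029741/3103219 ≈ -4.3648e+13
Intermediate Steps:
D = 3021156/3103219 ≈ 0.97356
(4662089 + D)*(-4355111 - 5007292) = (4662089 + 3021156/3103219)*(-4355111 - 5007292) = (14467486185647/3103219)*(-9362403) = -135450436066960029741/3103219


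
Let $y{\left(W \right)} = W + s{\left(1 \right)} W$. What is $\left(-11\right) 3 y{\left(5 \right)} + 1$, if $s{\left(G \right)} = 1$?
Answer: $-329$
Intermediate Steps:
$y{\left(W \right)} = 2 W$ ($y{\left(W \right)} = W + 1 W = W + W = 2 W$)
$\left(-11\right) 3 y{\left(5 \right)} + 1 = \left(-11\right) 3 \cdot 2 \cdot 5 + 1 = \left(-33\right) 10 + 1 = -330 + 1 = -329$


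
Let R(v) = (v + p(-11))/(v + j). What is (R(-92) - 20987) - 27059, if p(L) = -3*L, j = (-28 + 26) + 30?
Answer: -3074885/64 ≈ -48045.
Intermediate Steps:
j = 28 (j = -2 + 30 = 28)
R(v) = (33 + v)/(28 + v) (R(v) = (v - 3*(-11))/(v + 28) = (v + 33)/(28 + v) = (33 + v)/(28 + v))
(R(-92) - 20987) - 27059 = ((33 - 92)/(28 - 92) - 20987) - 27059 = (-59/(-64) - 20987) - 27059 = (-1/64*(-59) - 20987) - 27059 = (59/64 - 20987) - 27059 = -1343109/64 - 27059 = -3074885/64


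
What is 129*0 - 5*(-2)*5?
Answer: 50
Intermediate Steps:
129*0 - 5*(-2)*5 = 0 + 10*5 = 0 + 50 = 50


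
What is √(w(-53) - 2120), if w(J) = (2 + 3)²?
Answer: I*√2095 ≈ 45.771*I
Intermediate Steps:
w(J) = 25 (w(J) = 5² = 25)
√(w(-53) - 2120) = √(25 - 2120) = √(-2095) = I*√2095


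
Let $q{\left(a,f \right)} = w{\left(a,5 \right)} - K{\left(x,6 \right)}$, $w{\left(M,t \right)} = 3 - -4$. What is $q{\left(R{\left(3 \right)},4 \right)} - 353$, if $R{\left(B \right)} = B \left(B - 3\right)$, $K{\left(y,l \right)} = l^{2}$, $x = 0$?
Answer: $-382$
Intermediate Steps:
$R{\left(B \right)} = B \left(-3 + B\right)$
$w{\left(M,t \right)} = 7$ ($w{\left(M,t \right)} = 3 + 4 = 7$)
$q{\left(a,f \right)} = -29$ ($q{\left(a,f \right)} = 7 - 6^{2} = 7 - 36 = -29$)
$q{\left(R{\left(3 \right)},4 \right)} - 353 = -29 - 353 = -382$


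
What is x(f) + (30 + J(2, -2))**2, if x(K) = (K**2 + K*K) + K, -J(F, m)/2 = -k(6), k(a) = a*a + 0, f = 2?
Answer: 10414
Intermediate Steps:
k(a) = a**2 (k(a) = a**2 + 0 = a**2)
J(F, m) = 72 (J(F, m) = -(-2)*6**2 = -(-2)*36 = -2*(-36) = 72)
x(K) = K + 2*K**2 (x(K) = (K**2 + K**2) + K = 2*K**2 + K = K + 2*K**2)
x(f) + (30 + J(2, -2))**2 = 2*(1 + 2*2) + (30 + 72)**2 = 2*(1 + 4) + 102**2 = 2*5 + 10404 = 10 + 10404 = 10414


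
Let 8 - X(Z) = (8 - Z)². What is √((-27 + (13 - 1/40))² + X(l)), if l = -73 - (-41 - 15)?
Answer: I*√672479/40 ≈ 20.501*I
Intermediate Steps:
l = -17 (l = -73 - 1*(-56) = -73 + 56 = -17)
X(Z) = 8 - (8 - Z)²
√((-27 + (13 - 1/40))² + X(l)) = √((-27 + (13 - 1/40))² + (8 - (-8 - 17)²)) = √((-27 + (13 - 1*1/40))² + (8 - 1*(-25)²)) = √((-27 + (13 - 1/40))² + (8 - 1*625)) = √((-27 + 519/40)² + (8 - 625)) = √((-561/40)² - 617) = √(314721/1600 - 617) = √(-672479/1600) = I*√672479/40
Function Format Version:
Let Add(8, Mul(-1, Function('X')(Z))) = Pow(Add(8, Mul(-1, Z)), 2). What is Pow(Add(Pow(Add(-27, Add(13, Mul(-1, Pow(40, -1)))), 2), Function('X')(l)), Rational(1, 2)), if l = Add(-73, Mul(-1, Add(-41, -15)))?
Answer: Mul(Rational(1, 40), I, Pow(672479, Rational(1, 2))) ≈ Mul(20.501, I)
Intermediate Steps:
l = -17 (l = Add(-73, Mul(-1, -56)) = Add(-73, 56) = -17)
Function('X')(Z) = Add(8, Mul(-1, Pow(Add(8, Mul(-1, Z)), 2)))
Pow(Add(Pow(Add(-27, Add(13, Mul(-1, Pow(40, -1)))), 2), Function('X')(l)), Rational(1, 2)) = Pow(Add(Pow(Add(-27, Add(13, Mul(-1, Pow(40, -1)))), 2), Add(8, Mul(-1, Pow(Add(-8, -17), 2)))), Rational(1, 2)) = Pow(Add(Pow(Add(-27, Add(13, Mul(-1, Rational(1, 40)))), 2), Add(8, Mul(-1, Pow(-25, 2)))), Rational(1, 2)) = Pow(Add(Pow(Add(-27, Add(13, Rational(-1, 40))), 2), Add(8, Mul(-1, 625))), Rational(1, 2)) = Pow(Add(Pow(Add(-27, Rational(519, 40)), 2), Add(8, -625)), Rational(1, 2)) = Pow(Add(Pow(Rational(-561, 40), 2), -617), Rational(1, 2)) = Pow(Add(Rational(314721, 1600), -617), Rational(1, 2)) = Pow(Rational(-672479, 1600), Rational(1, 2)) = Mul(Rational(1, 40), I, Pow(672479, Rational(1, 2)))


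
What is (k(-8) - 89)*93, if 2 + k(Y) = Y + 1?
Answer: -9114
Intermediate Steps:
k(Y) = -1 + Y (k(Y) = -2 + (Y + 1) = -2 + (1 + Y) = -1 + Y)
(k(-8) - 89)*93 = ((-1 - 8) - 89)*93 = (-9 - 89)*93 = -98*93 = -9114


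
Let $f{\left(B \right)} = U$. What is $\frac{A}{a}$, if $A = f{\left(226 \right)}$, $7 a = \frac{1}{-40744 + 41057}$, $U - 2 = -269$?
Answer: $-584997$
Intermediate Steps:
$U = -267$ ($U = 2 - 269 = -267$)
$f{\left(B \right)} = -267$
$a = \frac{1}{2191}$ ($a = \frac{1}{7 \left(-40744 + 41057\right)} = \frac{1}{7 \cdot 313} = \frac{1}{7} \cdot \frac{1}{313} = \frac{1}{2191} \approx 0.00045641$)
$A = -267$
$\frac{A}{a} = - 267 \frac{1}{\frac{1}{2191}} = \left(-267\right) 2191 = -584997$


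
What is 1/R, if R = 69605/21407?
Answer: 21407/69605 ≈ 0.30755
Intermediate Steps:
R = 69605/21407 (R = 69605*(1/21407) = 69605/21407 ≈ 3.2515)
1/R = 1/(69605/21407) = 21407/69605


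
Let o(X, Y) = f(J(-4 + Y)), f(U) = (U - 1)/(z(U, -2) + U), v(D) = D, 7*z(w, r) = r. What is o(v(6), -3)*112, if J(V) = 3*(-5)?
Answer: 12544/107 ≈ 117.23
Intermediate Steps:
z(w, r) = r/7
J(V) = -15
f(U) = (-1 + U)/(-2/7 + U) (f(U) = (U - 1)/((1/7)*(-2) + U) = (-1 + U)/(-2/7 + U))
o(X, Y) = 112/107 (o(X, Y) = 7*(-1 - 15)/(-2 + 7*(-15)) = 7*(-16)/(-2 - 105) = 7*(-16)/(-107) = 7*(-1/107)*(-16) = 112/107)
o(v(6), -3)*112 = (112/107)*112 = 12544/107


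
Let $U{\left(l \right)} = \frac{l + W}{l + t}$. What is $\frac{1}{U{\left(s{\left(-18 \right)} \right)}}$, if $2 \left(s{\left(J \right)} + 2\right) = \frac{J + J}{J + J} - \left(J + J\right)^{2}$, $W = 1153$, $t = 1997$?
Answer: $\frac{2695}{1007} \approx 2.6763$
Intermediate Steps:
$s{\left(J \right)} = - \frac{3}{2} - 2 J^{2}$ ($s{\left(J \right)} = -2 + \frac{\frac{J + J}{J + J} - \left(J + J\right)^{2}}{2} = -2 + \frac{\frac{2 J}{2 J} - \left(2 J\right)^{2}}{2} = -2 + \frac{2 J \frac{1}{2 J} - 4 J^{2}}{2} = -2 + \frac{1 - 4 J^{2}}{2} = -2 - \left(- \frac{1}{2} + 2 J^{2}\right) = - \frac{3}{2} - 2 J^{2}$)
$U{\left(l \right)} = \frac{1153 + l}{1997 + l}$ ($U{\left(l \right)} = \frac{l + 1153}{l + 1997} = \frac{1153 + l}{1997 + l}$)
$\frac{1}{U{\left(s{\left(-18 \right)} \right)}} = \frac{1}{\frac{1}{1997 - \left(\frac{3}{2} + 2 \left(-18\right)^{2}\right)} \left(1153 - \left(\frac{3}{2} + 2 \left(-18\right)^{2}\right)\right)} = \frac{1}{\frac{1}{1997 - \frac{1299}{2}} \left(1153 - \frac{1299}{2}\right)} = \frac{1}{\frac{1}{\frac{2695}{2}} \cdot \frac{1007}{2}} = \frac{1}{\frac{2}{2695} \cdot \frac{1007}{2}} = \frac{1}{\frac{1007}{2695}} = \frac{2695}{1007}$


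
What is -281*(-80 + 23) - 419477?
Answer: -403460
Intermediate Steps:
-281*(-80 + 23) - 419477 = -281*(-57) - 419477 = 16017 - 419477 = -403460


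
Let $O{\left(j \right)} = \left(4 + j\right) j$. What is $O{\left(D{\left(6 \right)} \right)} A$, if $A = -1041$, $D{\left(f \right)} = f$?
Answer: $-62460$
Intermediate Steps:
$O{\left(j \right)} = j \left(4 + j\right)$
$O{\left(D{\left(6 \right)} \right)} A = 6 \left(4 + 6\right) \left(-1041\right) = 6 \cdot 10 \left(-1041\right) = 60 \left(-1041\right) = -62460$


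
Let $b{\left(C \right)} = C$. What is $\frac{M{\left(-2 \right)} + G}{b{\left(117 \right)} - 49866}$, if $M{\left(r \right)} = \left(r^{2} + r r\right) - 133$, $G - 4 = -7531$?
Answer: $\frac{7652}{49749} \approx 0.15381$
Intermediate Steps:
$G = -7527$ ($G = 4 - 7531 = -7527$)
$M{\left(r \right)} = -133 + 2 r^{2}$ ($M{\left(r \right)} = \left(r^{2} + r^{2}\right) - 133 = 2 r^{2} - 133 = -133 + 2 r^{2}$)
$\frac{M{\left(-2 \right)} + G}{b{\left(117 \right)} - 49866} = \frac{\left(-133 + 2 \left(-2\right)^{2}\right) - 7527}{117 - 49866} = \frac{\left(-133 + 2 \cdot 4\right) - 7527}{-49749} = \left(\left(-133 + 8\right) - 7527\right) \left(- \frac{1}{49749}\right) = \left(-125 - 7527\right) \left(- \frac{1}{49749}\right) = \left(-7652\right) \left(- \frac{1}{49749}\right) = \frac{7652}{49749}$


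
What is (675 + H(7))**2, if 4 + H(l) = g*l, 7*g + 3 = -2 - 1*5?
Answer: 436921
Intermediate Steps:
g = -10/7 (g = -3/7 + (-2 - 1*5)/7 = -3/7 + (-2 - 5)/7 = -3/7 + (1/7)*(-7) = -3/7 - 1 = -10/7 ≈ -1.4286)
H(l) = -4 - 10*l/7
(675 + H(7))**2 = (675 + (-4 - 10/7*7))**2 = (675 + (-4 - 10))**2 = (675 - 14)**2 = 661**2 = 436921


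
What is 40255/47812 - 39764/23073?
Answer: -972392753/1103166276 ≈ -0.88146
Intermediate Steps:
40255/47812 - 39764/23073 = -972392753/1103166276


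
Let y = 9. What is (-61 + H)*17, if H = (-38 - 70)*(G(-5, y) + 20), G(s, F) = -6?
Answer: -26741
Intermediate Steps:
H = -1512 (H = (-38 - 70)*(-6 + 20) = -108*14 = -1512)
(-61 + H)*17 = (-61 - 1512)*17 = -1573*17 = -26741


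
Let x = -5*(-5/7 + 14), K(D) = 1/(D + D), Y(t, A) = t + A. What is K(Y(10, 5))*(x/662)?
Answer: -31/9268 ≈ -0.0033448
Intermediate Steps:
Y(t, A) = A + t
K(D) = 1/(2*D)
x = -465/7 (x = -5*(-5*⅐ + 14) = -5*(-5/7 + 14) = -5*93/7 = -465/7 ≈ -66.429)
K(Y(10, 5))*(x/662) = (1/(2*(5 + 10)))*(-465/7/662) = ((½)/15)*(-465/7*1/662) = ((½)*(1/15))*(-465/4634) = (1/30)*(-465/4634) = -31/9268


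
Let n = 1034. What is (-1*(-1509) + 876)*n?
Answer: 2466090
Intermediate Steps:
(-1*(-1509) + 876)*n = (-1*(-1509) + 876)*1034 = (1509 + 876)*1034 = 2385*1034 = 2466090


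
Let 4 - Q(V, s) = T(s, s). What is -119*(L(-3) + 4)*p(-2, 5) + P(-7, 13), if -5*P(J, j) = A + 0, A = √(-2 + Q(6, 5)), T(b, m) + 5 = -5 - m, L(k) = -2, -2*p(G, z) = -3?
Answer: -357 - √17/5 ≈ -357.82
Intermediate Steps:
p(G, z) = 3/2 (p(G, z) = -½*(-3) = 3/2)
T(b, m) = -10 - m (T(b, m) = -5 + (-5 - m) = -10 - m)
Q(V, s) = 14 + s (Q(V, s) = 4 - (-10 - s) = 4 + (10 + s) = 14 + s)
A = √17 (A = √(-2 + (14 + 5)) = √(-2 + 19) = √17 ≈ 4.1231)
P(J, j) = -√17/5 (P(J, j) = -(√17 + 0)/5 = -√17/5)
-119*(L(-3) + 4)*p(-2, 5) + P(-7, 13) = -119*(-2 + 4)*3/2 - √17/5 = -238*3/2 - √17/5 = -119*3 - √17/5 = -357 - √17/5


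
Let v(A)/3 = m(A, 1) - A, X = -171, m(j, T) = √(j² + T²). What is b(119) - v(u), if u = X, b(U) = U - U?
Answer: -513 - 3*√29242 ≈ -1026.0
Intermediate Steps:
b(U) = 0
m(j, T) = √(T² + j²)
u = -171
v(A) = -3*A + 3*√(1 + A²) (v(A) = 3*(√(1² + A²) - A) = 3*(√(1 + A²) - A) = -3*A + 3*√(1 + A²))
b(119) - v(u) = 0 - (-3*(-171) + 3*√(1 + (-171)²)) = 0 - (513 + 3*√(1 + 29241)) = 0 - (513 + 3*√29242) = 0 + (-513 - 3*√29242) = -513 - 3*√29242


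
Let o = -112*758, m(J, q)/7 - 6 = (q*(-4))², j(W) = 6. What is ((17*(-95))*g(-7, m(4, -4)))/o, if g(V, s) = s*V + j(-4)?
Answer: -647615/2653 ≈ -244.11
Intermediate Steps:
m(J, q) = 42 + 112*q² (m(J, q) = 42 + 7*(q*(-4))² = 42 + 7*(-4*q)² = 42 + 7*(16*q²) = 42 + 112*q²)
g(V, s) = 6 + V*s (g(V, s) = s*V + 6 = V*s + 6 = 6 + V*s)
o = -84896
((17*(-95))*g(-7, m(4, -4)))/o = ((17*(-95))*(6 - 7*(42 + 112*(-4)²)))/(-84896) = -1615*(6 - 7*(42 + 112*16))*(-1/84896) = -1615*(6 - 7*(42 + 1792))*(-1/84896) = -1615*(6 - 7*1834)*(-1/84896) = -1615*(6 - 12838)*(-1/84896) = -1615*(-12832)*(-1/84896) = 20723680*(-1/84896) = -647615/2653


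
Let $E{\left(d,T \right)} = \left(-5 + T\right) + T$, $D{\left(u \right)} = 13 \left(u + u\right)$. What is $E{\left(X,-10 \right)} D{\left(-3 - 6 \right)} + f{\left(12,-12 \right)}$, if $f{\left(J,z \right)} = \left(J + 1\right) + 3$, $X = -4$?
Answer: $5866$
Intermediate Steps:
$D{\left(u \right)} = 26 u$ ($D{\left(u \right)} = 13 \cdot 2 u = 26 u$)
$E{\left(d,T \right)} = -5 + 2 T$
$f{\left(J,z \right)} = 4 + J$ ($f{\left(J,z \right)} = \left(1 + J\right) + 3 = 4 + J$)
$E{\left(X,-10 \right)} D{\left(-3 - 6 \right)} + f{\left(12,-12 \right)} = \left(-5 + 2 \left(-10\right)\right) 26 \left(-3 - 6\right) + \left(4 + 12\right) = \left(-5 - 20\right) 26 \left(-3 - 6\right) + 16 = - 25 \cdot 26 \left(-9\right) + 16 = \left(-25\right) \left(-234\right) + 16 = 5850 + 16 = 5866$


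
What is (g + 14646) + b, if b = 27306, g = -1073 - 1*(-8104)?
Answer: 48983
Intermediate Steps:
g = 7031 (g = -1073 + 8104 = 7031)
(g + 14646) + b = (7031 + 14646) + 27306 = 21677 + 27306 = 48983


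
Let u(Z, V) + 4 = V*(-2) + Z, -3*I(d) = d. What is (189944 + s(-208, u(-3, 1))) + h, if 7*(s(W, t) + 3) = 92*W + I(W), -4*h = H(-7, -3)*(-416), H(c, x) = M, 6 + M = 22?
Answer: 3966505/21 ≈ 1.8888e+5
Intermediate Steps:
I(d) = -d/3
u(Z, V) = -4 + Z - 2*V (u(Z, V) = -4 + (V*(-2) + Z) = -4 + (-2*V + Z) = -4 + (Z - 2*V) = -4 + Z - 2*V)
M = 16 (M = -6 + 22 = 16)
H(c, x) = 16
h = 1664 (h = -4*(-416) = -¼*(-6656) = 1664)
s(W, t) = -3 + 275*W/21 (s(W, t) = -3 + (92*W - W/3)/7 = -3 + (275*W/3)/7 = -3 + 275*W/21)
(189944 + s(-208, u(-3, 1))) + h = (189944 + (-3 + (275/21)*(-208))) + 1664 = (189944 + (-3 - 57200/21)) + 1664 = (189944 - 57263/21) + 1664 = 3931561/21 + 1664 = 3966505/21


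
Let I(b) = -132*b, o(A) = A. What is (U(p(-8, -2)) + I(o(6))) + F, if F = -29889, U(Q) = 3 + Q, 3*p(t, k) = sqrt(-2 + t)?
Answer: -30678 + I*sqrt(10)/3 ≈ -30678.0 + 1.0541*I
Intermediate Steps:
p(t, k) = sqrt(-2 + t)/3
(U(p(-8, -2)) + I(o(6))) + F = ((3 + sqrt(-2 - 8)/3) - 132*6) - 29889 = ((3 + sqrt(-10)/3) - 792) - 29889 = ((3 + (I*sqrt(10))/3) - 792) - 29889 = ((3 + I*sqrt(10)/3) - 792) - 29889 = (-789 + I*sqrt(10)/3) - 29889 = -30678 + I*sqrt(10)/3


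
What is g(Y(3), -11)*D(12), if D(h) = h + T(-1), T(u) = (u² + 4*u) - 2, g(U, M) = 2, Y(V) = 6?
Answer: 14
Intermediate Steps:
T(u) = -2 + u² + 4*u
D(h) = -5 + h (D(h) = h + (-2 + (-1)² + 4*(-1)) = h + (-2 + 1 - 4) = h - 5 = -5 + h)
g(Y(3), -11)*D(12) = 2*(-5 + 12) = 2*7 = 14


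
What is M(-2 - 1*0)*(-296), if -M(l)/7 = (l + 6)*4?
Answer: 33152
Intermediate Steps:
M(l) = -168 - 28*l (M(l) = -7*(l + 6)*4 = -7*(6 + l)*4 = -7*(24 + 4*l) = -168 - 28*l)
M(-2 - 1*0)*(-296) = (-168 - 28*(-2 - 1*0))*(-296) = (-168 - 28*(-2 + 0))*(-296) = (-168 - 28*(-2))*(-296) = (-168 + 56)*(-296) = -112*(-296) = 33152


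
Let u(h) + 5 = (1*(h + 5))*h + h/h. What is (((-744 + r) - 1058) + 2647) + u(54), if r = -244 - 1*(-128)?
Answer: 3911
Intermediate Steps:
r = -116 (r = -244 + 128 = -116)
u(h) = -4 + h*(5 + h) (u(h) = -5 + ((1*(h + 5))*h + h/h) = -5 + ((1*(5 + h))*h + 1) = -5 + ((5 + h)*h + 1) = -5 + (h*(5 + h) + 1) = -5 + (1 + h*(5 + h)) = -4 + h*(5 + h))
(((-744 + r) - 1058) + 2647) + u(54) = (((-744 - 116) - 1058) + 2647) + (-4 + 54² + 5*54) = ((-860 - 1058) + 2647) + (-4 + 2916 + 270) = (-1918 + 2647) + 3182 = 729 + 3182 = 3911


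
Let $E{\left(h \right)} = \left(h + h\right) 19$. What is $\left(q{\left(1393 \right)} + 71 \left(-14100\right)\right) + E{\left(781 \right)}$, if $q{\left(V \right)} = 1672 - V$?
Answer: $-971143$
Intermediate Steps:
$E{\left(h \right)} = 38 h$ ($E{\left(h \right)} = 2 h 19 = 38 h$)
$\left(q{\left(1393 \right)} + 71 \left(-14100\right)\right) + E{\left(781 \right)} = \left(\left(1672 - 1393\right) + 71 \left(-14100\right)\right) + 38 \cdot 781 = \left(\left(1672 - 1393\right) - 1001100\right) + 29678 = \left(279 - 1001100\right) + 29678 = -1000821 + 29678 = -971143$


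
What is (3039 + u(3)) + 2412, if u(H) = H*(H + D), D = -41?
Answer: 5337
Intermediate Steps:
u(H) = H*(-41 + H) (u(H) = H*(H - 41) = H*(-41 + H))
(3039 + u(3)) + 2412 = (3039 + 3*(-41 + 3)) + 2412 = (3039 + 3*(-38)) + 2412 = (3039 - 114) + 2412 = 2925 + 2412 = 5337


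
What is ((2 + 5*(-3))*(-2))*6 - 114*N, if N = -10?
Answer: 1296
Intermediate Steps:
((2 + 5*(-3))*(-2))*6 - 114*N = ((2 + 5*(-3))*(-2))*6 - 114*(-10) = ((2 - 15)*(-2))*6 + 1140 = -13*(-2)*6 + 1140 = 26*6 + 1140 = 156 + 1140 = 1296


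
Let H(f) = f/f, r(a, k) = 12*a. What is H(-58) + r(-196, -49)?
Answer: -2351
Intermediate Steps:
H(f) = 1
H(-58) + r(-196, -49) = 1 + 12*(-196) = 1 - 2352 = -2351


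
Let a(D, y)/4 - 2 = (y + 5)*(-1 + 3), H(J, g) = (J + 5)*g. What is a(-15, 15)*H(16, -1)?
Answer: -3528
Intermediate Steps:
H(J, g) = g*(5 + J) (H(J, g) = (5 + J)*g = g*(5 + J))
a(D, y) = 48 + 8*y (a(D, y) = 8 + 4*((y + 5)*(-1 + 3)) = 8 + 4*((5 + y)*2) = 8 + 4*(10 + 2*y) = 8 + (40 + 8*y) = 48 + 8*y)
a(-15, 15)*H(16, -1) = (48 + 8*15)*(-(5 + 16)) = (48 + 120)*(-1*21) = 168*(-21) = -3528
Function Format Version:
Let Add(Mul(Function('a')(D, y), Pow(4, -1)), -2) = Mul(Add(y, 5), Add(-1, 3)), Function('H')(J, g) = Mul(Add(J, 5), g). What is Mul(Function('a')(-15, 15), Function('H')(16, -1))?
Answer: -3528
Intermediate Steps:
Function('H')(J, g) = Mul(g, Add(5, J)) (Function('H')(J, g) = Mul(Add(5, J), g) = Mul(g, Add(5, J)))
Function('a')(D, y) = Add(48, Mul(8, y)) (Function('a')(D, y) = Add(8, Mul(4, Mul(Add(y, 5), Add(-1, 3)))) = Add(8, Mul(4, Mul(Add(5, y), 2))) = Add(8, Mul(4, Add(10, Mul(2, y)))) = Add(8, Add(40, Mul(8, y))) = Add(48, Mul(8, y)))
Mul(Function('a')(-15, 15), Function('H')(16, -1)) = Mul(Add(48, Mul(8, 15)), Mul(-1, Add(5, 16))) = Mul(Add(48, 120), Mul(-1, 21)) = Mul(168, -21) = -3528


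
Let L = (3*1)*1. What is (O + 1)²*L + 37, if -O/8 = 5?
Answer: 4600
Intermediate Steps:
O = -40 (O = -8*5 = -40)
L = 3 (L = 3*1 = 3)
(O + 1)²*L + 37 = (-40 + 1)²*3 + 37 = (-39)²*3 + 37 = 1521*3 + 37 = 4563 + 37 = 4600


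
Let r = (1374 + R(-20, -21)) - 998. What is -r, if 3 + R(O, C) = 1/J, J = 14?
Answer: -5223/14 ≈ -373.07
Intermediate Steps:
R(O, C) = -41/14 (R(O, C) = -3 + 1/14 = -41/14)
r = 5223/14 (r = (1374 - 41/14) - 998 = 19195/14 - 998 = 5223/14 ≈ 373.07)
-r = -1*5223/14 = -5223/14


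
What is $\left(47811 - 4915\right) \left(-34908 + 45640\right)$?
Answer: $460359872$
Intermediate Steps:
$\left(47811 - 4915\right) \left(-34908 + 45640\right) = 42896 \cdot 10732 = 460359872$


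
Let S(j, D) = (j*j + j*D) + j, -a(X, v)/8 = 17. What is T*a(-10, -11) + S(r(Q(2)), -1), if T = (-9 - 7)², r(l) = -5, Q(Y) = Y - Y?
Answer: -34791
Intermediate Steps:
Q(Y) = 0
a(X, v) = -136 (a(X, v) = -8*17 = -136)
S(j, D) = j + j² + D*j (S(j, D) = (j² + D*j) + j = j + j² + D*j)
T = 256 (T = (-16)² = 256)
T*a(-10, -11) + S(r(Q(2)), -1) = 256*(-136) - 5*(1 - 1 - 5) = -34816 - 5*(-5) = -34816 + 25 = -34791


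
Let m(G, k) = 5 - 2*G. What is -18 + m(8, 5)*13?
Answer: -161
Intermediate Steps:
-18 + m(8, 5)*13 = -18 + (5 - 2*8)*13 = -18 + (5 - 16)*13 = -18 - 11*13 = -18 - 143 = -161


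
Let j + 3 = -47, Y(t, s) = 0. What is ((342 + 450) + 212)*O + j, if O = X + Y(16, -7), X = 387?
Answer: 388498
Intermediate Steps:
j = -50 (j = -3 - 47 = -50)
O = 387 (O = 387 + 0 = 387)
((342 + 450) + 212)*O + j = ((342 + 450) + 212)*387 - 50 = (792 + 212)*387 - 50 = 1004*387 - 50 = 388548 - 50 = 388498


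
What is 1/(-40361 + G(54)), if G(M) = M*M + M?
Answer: -1/37391 ≈ -2.6744e-5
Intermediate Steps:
G(M) = M + M² (G(M) = M² + M = M + M²)
1/(-40361 + G(54)) = 1/(-40361 + 54*(1 + 54)) = 1/(-40361 + 54*55) = 1/(-40361 + 2970) = 1/(-37391) = -1/37391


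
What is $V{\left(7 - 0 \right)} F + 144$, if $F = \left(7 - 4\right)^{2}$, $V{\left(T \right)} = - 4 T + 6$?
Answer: $-54$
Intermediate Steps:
$V{\left(T \right)} = 6 - 4 T$
$F = 9$ ($F = 3^{2} = 9$)
$V{\left(7 - 0 \right)} F + 144 = \left(6 - 4 \left(7 - 0\right)\right) 9 + 144 = \left(6 - 4 \left(7 + 0\right)\right) 9 + 144 = \left(6 - 28\right) 9 + 144 = \left(-22\right) 9 + 144 = -198 + 144 = -54$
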